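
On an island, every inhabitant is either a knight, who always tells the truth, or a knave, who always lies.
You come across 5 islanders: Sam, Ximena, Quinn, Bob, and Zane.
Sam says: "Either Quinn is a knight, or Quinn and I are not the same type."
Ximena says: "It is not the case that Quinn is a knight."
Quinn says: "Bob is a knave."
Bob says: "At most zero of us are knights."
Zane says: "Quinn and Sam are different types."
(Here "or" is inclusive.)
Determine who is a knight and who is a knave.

Sam is a knight; "either Quinn is a knight, or Quinn and I are not the same type" is true, as required.
Ximena is a knave, and the claim "it is not the case that Quinn is a knight" is indeed False.
Since Quinn is a knight, "Bob is a knave" needs to be true, which holds.
Bob is a knave, so "at most zero of us are knights" must be False — and it is.
As a knave, Zane's statement "Quinn and Sam are different types" should be False; it is.

Sam is a knight, Ximena is a knave, Quinn is a knight, Bob is a knave, and Zane is a knave.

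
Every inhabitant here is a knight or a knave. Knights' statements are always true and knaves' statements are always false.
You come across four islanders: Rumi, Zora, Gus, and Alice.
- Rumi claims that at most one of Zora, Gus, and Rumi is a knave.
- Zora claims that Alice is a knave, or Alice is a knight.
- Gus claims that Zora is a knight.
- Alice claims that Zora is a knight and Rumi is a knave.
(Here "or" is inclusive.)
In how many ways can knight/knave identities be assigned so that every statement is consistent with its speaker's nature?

1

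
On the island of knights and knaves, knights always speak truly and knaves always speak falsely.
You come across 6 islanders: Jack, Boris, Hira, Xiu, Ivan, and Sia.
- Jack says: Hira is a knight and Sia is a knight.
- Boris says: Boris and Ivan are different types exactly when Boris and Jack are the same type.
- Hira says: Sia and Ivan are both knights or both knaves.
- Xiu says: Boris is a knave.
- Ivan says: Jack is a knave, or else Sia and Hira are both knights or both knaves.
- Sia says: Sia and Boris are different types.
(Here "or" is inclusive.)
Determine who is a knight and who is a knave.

Jack is a knight, Boris is a knave, Hira is a knight, Xiu is a knight, Ivan is a knight, and Sia is a knight.

Jack is a knight; "Hira is a knight and Sia is a knight" is true, as required.
Boris (knave): "Boris and Ivan are different types exactly when Boris and Jack are the same type" — False. ✓
Since Hira is a knight, "Sia and Ivan are both knights or both knaves" needs to be true, which holds.
Xiu is a knight, so "Boris is a knave" must be true — and it is.
As a knight, Ivan's statement "Jack is a knave, or else Sia and Hira are both knights or both knaves" should be true; it is.
Sia is a knight; "Sia and Boris are different types" is true, as required.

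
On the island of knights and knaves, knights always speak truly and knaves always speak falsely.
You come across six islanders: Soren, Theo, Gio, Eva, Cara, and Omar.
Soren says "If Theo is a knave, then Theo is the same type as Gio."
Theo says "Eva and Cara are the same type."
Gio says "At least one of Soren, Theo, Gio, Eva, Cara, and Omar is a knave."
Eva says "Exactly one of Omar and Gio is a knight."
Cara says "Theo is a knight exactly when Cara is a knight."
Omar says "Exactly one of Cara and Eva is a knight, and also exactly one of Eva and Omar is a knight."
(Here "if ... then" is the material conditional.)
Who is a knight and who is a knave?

Soren is a knight, Theo is a knight, Gio is a knight, Eva is a knight, Cara is a knight, and Omar is a knave.

Soren is a knight, so "if Theo is a knave, then Theo is the same type as Gio" must be True — and it is.
Theo is a knight, so "Eva and Cara are the same type" must be True — and it is.
Gio is a knight, so "at least one of Soren, Theo, Gio, Eva, Cara, and Omar is a knave" must be True — and it is.
Since Eva is a knight, "exactly one of Omar and Gio is a knight" needs to be True, which holds.
Cara is a knight; "Theo is a knight exactly when Cara is a knight" is True, as required.
Since Omar is a knave, "exactly one of Cara and Eva is a knight, and also exactly one of Eva and Omar is a knight" needs to be False, which holds.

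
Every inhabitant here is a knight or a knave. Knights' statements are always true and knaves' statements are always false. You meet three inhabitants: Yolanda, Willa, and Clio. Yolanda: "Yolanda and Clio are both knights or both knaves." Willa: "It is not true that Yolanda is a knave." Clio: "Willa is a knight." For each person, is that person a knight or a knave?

Knights: Yolanda, Willa, and Clio. Knaves: none.

Yolanda is a knight, and the claim "Yolanda and Clio are both knights or both knaves" is indeed true.
Willa (knight): "it is not true that Yolanda is a knave" — true. ✓
Clio is a knight; "Willa is a knight" is true, as required.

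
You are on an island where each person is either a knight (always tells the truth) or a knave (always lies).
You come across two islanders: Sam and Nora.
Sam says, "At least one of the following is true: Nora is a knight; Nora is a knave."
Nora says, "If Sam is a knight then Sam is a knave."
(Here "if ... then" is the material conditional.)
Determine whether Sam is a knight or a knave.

Sam is a knight.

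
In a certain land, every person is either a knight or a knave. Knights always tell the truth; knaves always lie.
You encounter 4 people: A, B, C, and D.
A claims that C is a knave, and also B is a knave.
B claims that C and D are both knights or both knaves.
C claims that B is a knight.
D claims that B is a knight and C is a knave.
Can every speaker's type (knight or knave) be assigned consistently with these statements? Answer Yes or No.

No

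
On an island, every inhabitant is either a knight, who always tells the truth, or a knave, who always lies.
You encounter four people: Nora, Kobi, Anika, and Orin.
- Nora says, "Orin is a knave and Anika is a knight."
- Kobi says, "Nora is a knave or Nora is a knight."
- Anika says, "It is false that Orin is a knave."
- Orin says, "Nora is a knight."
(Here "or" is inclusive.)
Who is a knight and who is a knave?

As a knave, Nora's statement "Orin is a knave and Anika is a knight" should be false; it is.
Kobi is a knight, and the claim "Nora is a knave or Nora is a knight" is indeed True.
Anika (knave): "it is false that Orin is a knave" — false. ✓
As a knave, Orin's statement "Nora is a knight" should be false; it is.

Nora is a knave, Kobi is a knight, Anika is a knave, and Orin is a knave.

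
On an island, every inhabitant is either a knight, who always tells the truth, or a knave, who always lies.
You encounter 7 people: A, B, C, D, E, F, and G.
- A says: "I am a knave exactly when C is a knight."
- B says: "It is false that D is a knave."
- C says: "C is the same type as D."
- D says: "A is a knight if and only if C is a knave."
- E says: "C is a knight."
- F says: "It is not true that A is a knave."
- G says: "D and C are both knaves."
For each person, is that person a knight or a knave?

A is a knight, B is a knight, C is a knave, D is a knight, E is a knave, F is a knight, and G is a knave.

A is a knight; "I am a knave exactly when C is a knight" is true, as required.
Since B is a knight, "it is false that D is a knave" needs to be true, which holds.
As a knave, C's statement "C is the same type as D" should be false; it is.
As a knight, D's statement "A is a knight if and only if C is a knave" should be true; it is.
E is a knave, so "C is a knight" must be false — and it is.
F is a knight; "it is not true that A is a knave" is true, as required.
Since G is a knave, "D and C are both knaves" needs to be false, which holds.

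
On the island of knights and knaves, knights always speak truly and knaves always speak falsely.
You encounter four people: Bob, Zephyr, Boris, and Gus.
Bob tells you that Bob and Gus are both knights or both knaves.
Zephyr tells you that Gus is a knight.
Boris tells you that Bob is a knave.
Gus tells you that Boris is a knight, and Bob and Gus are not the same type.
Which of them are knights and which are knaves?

Suppose Bob is a knight. Then Bob's statement "Bob and Gus are both knights or both knaves" would have to be true. Checking the 8 ways to assign the others, none is consistent with every speaker.
(For instance, with Zephyr=knight, Boris=knight, Gus=knight, Boris's claim "Bob is a knave" comes out false where it would need to be true.)
So Bob must be a knave, making "Bob and Gus are both knights or both knaves" false. Taking Bob=knave, Zephyr=knight, Boris=knight, Gus=knight, each remaining statement checks out:
  Zephyr (knight): "Gus is a knight" — true. ✓
  Boris (knight): "Bob is a knave" — true. ✓
  Gus (knight): "Boris is a knight, and Bob and Gus are not the same type" — true. ✓
This is the unique consistent assignment.

Bob is a knave, Zephyr is a knight, Boris is a knight, and Gus is a knight.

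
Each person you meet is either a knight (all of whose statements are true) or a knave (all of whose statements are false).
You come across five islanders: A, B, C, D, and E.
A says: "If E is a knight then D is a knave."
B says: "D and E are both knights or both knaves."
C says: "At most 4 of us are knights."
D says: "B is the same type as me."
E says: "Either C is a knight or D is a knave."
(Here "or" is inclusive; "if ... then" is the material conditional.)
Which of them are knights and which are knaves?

A is a knave, and the claim "if E is a knight then D is a knave" is indeed false.
B is a knight, so "D and E are both knights or both knaves" must be True — and it is.
C is a knight, and the claim "at most 4 of us are knights" is indeed True.
D is a knight, so "B is the same type as me" must be True — and it is.
E is a knight; "either C is a knight or D is a knave" is True, as required.

Knights: B, C, D, and E. Knaves: A.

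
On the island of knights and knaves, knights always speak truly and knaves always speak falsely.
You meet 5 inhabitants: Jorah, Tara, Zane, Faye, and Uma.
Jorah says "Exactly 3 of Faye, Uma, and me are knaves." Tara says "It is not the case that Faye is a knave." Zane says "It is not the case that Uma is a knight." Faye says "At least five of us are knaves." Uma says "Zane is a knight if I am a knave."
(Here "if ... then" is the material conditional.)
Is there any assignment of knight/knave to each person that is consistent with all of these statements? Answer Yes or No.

One consistent assignment: Jorah=knave, Tara=knave, Zane=knave, Faye=knave, Uma=knight.

Yes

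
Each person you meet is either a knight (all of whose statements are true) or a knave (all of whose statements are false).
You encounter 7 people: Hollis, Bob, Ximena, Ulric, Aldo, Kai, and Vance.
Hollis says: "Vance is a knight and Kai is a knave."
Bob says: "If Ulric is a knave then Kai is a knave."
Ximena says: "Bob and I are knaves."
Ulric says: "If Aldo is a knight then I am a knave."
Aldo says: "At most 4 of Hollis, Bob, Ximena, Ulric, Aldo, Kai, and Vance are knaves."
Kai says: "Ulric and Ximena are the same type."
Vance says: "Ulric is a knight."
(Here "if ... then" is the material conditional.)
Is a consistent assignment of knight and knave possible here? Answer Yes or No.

No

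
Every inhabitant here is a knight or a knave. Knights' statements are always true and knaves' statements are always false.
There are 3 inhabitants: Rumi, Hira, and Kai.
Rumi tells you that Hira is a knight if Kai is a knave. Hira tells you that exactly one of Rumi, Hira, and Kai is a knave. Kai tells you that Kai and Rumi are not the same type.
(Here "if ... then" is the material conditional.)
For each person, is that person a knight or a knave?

Rumi is a knave, Hira is a knave, and Kai is a knave.

Suppose Rumi is a knight. Then Rumi's statement "Hira is a knight if Kai is a knave" would have to be true. Checking the 4 ways to assign the others, none is consistent with every speaker.
(For instance, with Hira=knave, Kai=knave, Rumi's claim "Hira is a knight if Kai is a knave" comes out false where it would need to be true.)
So Rumi must be a knave, making "Hira is a knight if Kai is a knave" false. Taking Rumi=knave, Hira=knave, Kai=knave, each remaining statement checks out:
  Hira (knave): "exactly one of Rumi, Hira, and Kai is a knave" — false. ✓
  Kai (knave): "Kai and Rumi are not the same type" — false. ✓
This is the unique consistent assignment.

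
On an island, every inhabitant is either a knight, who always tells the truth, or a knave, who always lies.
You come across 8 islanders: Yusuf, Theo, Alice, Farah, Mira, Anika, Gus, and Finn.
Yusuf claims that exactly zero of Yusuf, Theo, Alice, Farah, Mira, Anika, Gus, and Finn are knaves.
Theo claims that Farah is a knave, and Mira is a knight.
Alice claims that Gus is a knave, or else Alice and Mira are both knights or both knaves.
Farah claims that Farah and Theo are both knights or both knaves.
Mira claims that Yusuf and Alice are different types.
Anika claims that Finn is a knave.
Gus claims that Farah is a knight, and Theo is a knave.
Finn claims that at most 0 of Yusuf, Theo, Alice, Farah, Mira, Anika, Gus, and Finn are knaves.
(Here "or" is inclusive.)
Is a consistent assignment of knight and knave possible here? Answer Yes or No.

One consistent assignment: Yusuf=knave, Theo=knight, Alice=knight, Farah=knave, Mira=knight, Anika=knight, Gus=knave, Finn=knave.

Yes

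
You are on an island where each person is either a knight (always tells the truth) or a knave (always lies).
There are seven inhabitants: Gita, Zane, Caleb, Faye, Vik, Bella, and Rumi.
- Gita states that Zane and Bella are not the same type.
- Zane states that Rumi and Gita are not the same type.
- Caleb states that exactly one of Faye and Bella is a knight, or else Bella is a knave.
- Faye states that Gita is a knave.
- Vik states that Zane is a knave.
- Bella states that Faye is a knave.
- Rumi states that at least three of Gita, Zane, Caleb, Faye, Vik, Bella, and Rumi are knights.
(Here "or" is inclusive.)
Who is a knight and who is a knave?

Gita is a knight, Zane is a knave, Caleb is a knight, Faye is a knave, Vik is a knight, Bella is a knight, and Rumi is a knight.

Gita is a knight; "Zane and Bella are not the same type" is true, as required.
As a knave, Zane's statement "Rumi and Gita are not the same type" should be False; it is.
Caleb is a knight, so "exactly one of Faye and Bella is a knight, or else Bella is a knave" must be true — and it is.
As a knave, Faye's statement "Gita is a knave" should be False; it is.
Vik is a knight, so "Zane is a knave" must be true — and it is.
Since Bella is a knight, "Faye is a knave" needs to be true, which holds.
Rumi (knight): "at least three of Gita, Zane, Caleb, Faye, Vik, Bella, and Rumi are knights" — true. ✓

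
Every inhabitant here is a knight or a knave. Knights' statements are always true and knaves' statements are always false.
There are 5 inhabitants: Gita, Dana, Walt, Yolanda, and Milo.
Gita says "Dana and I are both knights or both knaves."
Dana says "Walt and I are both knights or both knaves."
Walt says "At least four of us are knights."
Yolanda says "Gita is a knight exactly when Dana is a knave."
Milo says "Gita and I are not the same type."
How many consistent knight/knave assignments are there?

Consistent assignments:
  Gita=knave, Dana=knight, Walt=knight, Yolanda=knight, Milo=knight

1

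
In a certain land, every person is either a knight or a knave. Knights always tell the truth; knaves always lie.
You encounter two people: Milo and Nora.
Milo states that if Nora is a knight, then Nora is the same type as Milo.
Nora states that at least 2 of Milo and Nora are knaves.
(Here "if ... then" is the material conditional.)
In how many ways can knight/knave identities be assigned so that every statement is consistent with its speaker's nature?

1

Consistent assignments:
  Milo=knight, Nora=knave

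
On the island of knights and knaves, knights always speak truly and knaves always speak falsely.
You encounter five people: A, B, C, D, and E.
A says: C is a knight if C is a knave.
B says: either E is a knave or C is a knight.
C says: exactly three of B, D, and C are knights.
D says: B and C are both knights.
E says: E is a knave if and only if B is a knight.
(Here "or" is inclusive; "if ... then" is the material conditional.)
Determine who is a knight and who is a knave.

Knights: E. Knaves: A, B, C, and D.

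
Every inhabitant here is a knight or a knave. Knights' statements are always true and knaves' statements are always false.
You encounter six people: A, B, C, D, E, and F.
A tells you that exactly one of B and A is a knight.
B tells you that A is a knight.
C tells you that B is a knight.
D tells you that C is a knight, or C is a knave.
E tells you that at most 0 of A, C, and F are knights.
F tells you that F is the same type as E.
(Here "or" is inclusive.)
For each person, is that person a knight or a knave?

Knights: D and E. Knaves: A, B, C, and F.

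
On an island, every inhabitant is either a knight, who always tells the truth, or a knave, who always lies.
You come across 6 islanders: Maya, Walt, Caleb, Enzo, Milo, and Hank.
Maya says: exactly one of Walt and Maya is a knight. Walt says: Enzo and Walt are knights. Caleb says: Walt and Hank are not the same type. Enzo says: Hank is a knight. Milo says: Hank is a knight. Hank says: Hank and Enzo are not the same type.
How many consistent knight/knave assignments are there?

Consistent assignments:
  Maya=knight, Walt=knave, Caleb=knave, Enzo=knave, Milo=knave, Hank=knave
  Maya=knave, Walt=knave, Caleb=knave, Enzo=knave, Milo=knave, Hank=knave

2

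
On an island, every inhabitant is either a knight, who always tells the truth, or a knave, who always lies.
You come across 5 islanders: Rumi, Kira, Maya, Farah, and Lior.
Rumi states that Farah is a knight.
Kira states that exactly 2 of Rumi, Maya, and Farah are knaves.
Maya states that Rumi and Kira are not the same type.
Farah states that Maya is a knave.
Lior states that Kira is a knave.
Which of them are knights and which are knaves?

Rumi is a knave, Kira is a knight, Maya is a knight, Farah is a knave, and Lior is a knave.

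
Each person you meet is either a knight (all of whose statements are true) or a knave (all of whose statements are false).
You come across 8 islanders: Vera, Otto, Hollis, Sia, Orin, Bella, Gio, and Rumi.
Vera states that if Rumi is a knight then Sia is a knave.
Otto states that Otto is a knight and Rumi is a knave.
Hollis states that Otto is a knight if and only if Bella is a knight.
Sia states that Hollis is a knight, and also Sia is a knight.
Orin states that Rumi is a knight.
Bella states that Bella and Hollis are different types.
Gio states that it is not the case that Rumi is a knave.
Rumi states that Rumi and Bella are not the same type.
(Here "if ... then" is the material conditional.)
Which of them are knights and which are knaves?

As a knight, Vera's statement "if Rumi is a knight then Sia is a knave" should be True; it is.
Otto (knight): "Otto is a knight and Rumi is a knave" — True. ✓
Hollis is a knave, so "Otto is a knight if and only if Bella is a knight" must be false — and it is.
Sia is a knave, so "Hollis is a knight, and also Sia is a knight" must be false — and it is.
As a knave, Orin's statement "Rumi is a knight" should be false; it is.
Bella is a knave; "Bella and Hollis are different types" is false, as required.
Gio is a knave; "it is not the case that Rumi is a knave" is false, as required.
Rumi is a knave, so "Rumi and Bella are not the same type" must be false — and it is.

Knights: Vera and Otto. Knaves: Hollis, Sia, Orin, Bella, Gio, and Rumi.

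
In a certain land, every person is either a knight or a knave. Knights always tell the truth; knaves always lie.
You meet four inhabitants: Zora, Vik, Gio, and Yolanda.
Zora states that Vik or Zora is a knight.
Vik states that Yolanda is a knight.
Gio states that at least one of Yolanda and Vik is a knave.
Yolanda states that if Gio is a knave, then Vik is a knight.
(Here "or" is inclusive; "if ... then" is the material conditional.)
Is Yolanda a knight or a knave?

Yolanda is a knight.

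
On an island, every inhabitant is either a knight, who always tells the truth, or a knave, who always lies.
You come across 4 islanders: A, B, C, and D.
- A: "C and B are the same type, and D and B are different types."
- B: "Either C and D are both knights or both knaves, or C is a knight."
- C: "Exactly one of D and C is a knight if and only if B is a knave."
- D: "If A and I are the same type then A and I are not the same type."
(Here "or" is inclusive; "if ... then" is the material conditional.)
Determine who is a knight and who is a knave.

A is a knave, B is a knight, C is a knight, and D is a knight.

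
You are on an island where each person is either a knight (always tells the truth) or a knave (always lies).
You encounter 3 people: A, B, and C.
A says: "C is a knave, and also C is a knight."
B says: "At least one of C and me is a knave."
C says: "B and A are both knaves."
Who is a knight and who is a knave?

A is a knave, B is a knight, and C is a knave.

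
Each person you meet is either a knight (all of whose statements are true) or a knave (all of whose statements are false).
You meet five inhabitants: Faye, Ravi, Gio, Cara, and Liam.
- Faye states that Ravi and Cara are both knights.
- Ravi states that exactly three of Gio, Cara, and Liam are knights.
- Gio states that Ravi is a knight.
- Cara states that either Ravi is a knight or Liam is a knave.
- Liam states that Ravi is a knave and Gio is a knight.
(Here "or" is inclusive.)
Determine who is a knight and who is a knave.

Faye is a knave, Ravi is a knave, Gio is a knave, Cara is a knight, and Liam is a knave.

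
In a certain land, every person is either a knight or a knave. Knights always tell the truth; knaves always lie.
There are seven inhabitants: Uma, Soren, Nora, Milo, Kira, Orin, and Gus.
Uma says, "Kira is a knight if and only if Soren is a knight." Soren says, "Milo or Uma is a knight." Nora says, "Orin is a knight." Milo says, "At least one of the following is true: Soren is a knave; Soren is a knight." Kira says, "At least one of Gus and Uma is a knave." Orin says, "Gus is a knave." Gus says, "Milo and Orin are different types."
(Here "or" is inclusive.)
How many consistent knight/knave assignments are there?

1

Consistent assignments:
  Uma=knight, Soren=knight, Nora=knight, Milo=knight, Kira=knight, Orin=knight, Gus=knave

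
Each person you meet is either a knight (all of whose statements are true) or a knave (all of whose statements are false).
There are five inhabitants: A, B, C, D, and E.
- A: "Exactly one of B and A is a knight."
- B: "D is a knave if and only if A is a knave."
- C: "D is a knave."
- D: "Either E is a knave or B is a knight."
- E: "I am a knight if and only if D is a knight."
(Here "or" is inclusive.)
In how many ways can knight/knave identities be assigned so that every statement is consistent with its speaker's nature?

Consistent assignments:
  A=knave, B=knave, C=knave, D=knight, E=knave

1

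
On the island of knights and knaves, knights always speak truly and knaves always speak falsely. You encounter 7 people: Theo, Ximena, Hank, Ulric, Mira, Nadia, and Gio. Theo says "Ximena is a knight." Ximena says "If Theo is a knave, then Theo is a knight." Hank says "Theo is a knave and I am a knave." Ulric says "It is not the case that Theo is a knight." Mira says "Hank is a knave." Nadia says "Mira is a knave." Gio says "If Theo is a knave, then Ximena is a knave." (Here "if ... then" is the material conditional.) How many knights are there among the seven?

4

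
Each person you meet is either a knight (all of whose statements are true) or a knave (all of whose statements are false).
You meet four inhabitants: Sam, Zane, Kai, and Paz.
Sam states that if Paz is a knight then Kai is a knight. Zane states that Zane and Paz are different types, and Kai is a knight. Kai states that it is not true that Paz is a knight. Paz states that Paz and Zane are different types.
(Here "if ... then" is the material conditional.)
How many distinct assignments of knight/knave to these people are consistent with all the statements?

2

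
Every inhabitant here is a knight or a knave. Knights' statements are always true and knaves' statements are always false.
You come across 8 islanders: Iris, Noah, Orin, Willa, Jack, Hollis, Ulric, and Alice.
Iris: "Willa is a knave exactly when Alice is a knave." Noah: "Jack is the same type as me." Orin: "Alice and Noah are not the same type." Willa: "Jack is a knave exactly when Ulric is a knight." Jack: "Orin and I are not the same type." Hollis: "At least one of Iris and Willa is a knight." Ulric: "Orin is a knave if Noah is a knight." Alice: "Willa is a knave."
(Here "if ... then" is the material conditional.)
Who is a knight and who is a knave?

Iris is a knave, Noah is a knight, Orin is a knave, Willa is a knave, Jack is a knight, Hollis is a knave, Ulric is a knight, and Alice is a knight.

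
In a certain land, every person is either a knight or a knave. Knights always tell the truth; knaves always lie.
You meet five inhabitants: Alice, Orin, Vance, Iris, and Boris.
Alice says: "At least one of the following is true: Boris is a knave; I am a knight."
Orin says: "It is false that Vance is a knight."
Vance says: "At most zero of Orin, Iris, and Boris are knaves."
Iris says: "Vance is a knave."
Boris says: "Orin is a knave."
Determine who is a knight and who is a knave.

Suppose Alice is a knave. Then Alice's statement "at least one of the following is true: Boris is a knave; I am a knight" would have to be false. Checking the 16 ways to assign the others, none is consistent with every speaker.
(For instance, with Orin=knight, Vance=knave, Iris=knight, Boris=knave, Alice's claim "at least one of the following is true: Boris is a knave; I am a knight" comes out true where it would need to be false.)
So Alice must be a knight, making "at least one of the following is true: Boris is a knave; I am a knight" true. Taking Alice=knight, Orin=knight, Vance=knave, Iris=knight, Boris=knave, each remaining statement checks out:
  Orin (knight): "it is false that Vance is a knight" — true. ✓
  Vance (knave): "at most zero of Orin, Iris, and Boris are knaves" — false. ✓
  Iris (knight): "Vance is a knave" — true. ✓
  Boris (knave): "Orin is a knave" — false. ✓
This is the unique consistent assignment.

Knights: Alice, Orin, and Iris. Knaves: Vance and Boris.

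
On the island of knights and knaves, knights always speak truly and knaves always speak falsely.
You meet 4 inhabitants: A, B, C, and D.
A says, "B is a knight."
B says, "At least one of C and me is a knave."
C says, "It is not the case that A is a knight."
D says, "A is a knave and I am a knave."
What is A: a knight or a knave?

Consistent assignments: {A=knight, B=knight, C=knave, D=knave}
In every consistent assignment, A is a knight.

A is a knight.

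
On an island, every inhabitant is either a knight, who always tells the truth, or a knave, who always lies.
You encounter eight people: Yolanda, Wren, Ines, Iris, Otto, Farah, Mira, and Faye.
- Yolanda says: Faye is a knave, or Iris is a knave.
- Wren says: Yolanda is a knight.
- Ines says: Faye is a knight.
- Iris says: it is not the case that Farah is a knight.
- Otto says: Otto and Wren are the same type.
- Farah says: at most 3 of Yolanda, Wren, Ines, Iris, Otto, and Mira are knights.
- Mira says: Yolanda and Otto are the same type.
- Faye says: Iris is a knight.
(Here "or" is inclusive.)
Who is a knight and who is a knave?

As a knight, Yolanda's statement "Faye is a knave, or Iris is a knave" should be true; it is.
Wren is a knight, and the claim "Yolanda is a knight" is indeed true.
Since Ines is a knave, "Faye is a knight" needs to be false, which holds.
As a knave, Iris's statement "it is not the case that Farah is a knight" should be false; it is.
Otto is a knave; "Otto and Wren are the same type" is false, as required.
As a knight, Farah's statement "at most 3 of Yolanda, Wren, Ines, Iris, Otto, and Mira are knights" should be true; it is.
Since Mira is a knave, "Yolanda and Otto are the same type" needs to be false, which holds.
Faye (knave): "Iris is a knight" — false. ✓

Yolanda is a knight, Wren is a knight, Ines is a knave, Iris is a knave, Otto is a knave, Farah is a knight, Mira is a knave, and Faye is a knave.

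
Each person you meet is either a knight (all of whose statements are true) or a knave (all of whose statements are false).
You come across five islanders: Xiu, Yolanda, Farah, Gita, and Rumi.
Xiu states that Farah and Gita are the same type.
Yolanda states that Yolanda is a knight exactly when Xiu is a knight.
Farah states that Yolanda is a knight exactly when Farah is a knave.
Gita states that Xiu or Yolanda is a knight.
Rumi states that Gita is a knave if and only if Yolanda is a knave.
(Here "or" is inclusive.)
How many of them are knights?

3

The unique consistent assignment is Xiu=knight, Yolanda=knave, Farah=knight, Gita=knight, Rumi=knave.
That has 3 knights.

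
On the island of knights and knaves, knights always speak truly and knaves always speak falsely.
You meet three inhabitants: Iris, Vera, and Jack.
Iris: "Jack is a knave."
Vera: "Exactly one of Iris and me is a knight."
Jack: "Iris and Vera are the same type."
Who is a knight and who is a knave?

Knights: Jack. Knaves: Iris and Vera.

Since Iris is a knave, "Jack is a knave" needs to be False, which holds.
Since Vera is a knave, "exactly one of Iris and me is a knight" needs to be False, which holds.
As a knight, Jack's statement "Iris and Vera are the same type" should be true; it is.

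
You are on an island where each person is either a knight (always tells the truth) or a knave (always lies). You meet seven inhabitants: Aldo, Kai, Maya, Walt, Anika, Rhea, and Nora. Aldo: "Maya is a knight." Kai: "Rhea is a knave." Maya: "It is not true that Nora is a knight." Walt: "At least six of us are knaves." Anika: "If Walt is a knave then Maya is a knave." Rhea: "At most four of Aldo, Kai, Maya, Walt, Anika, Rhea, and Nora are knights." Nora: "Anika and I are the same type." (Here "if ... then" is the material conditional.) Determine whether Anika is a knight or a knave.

Consistent assignments: {Aldo=knave, Kai=knave, Maya=knave, Walt=knave, Anika=knight, Rhea=knight, Nora=knight}
In every consistent assignment, Anika is a knight.

Anika is a knight.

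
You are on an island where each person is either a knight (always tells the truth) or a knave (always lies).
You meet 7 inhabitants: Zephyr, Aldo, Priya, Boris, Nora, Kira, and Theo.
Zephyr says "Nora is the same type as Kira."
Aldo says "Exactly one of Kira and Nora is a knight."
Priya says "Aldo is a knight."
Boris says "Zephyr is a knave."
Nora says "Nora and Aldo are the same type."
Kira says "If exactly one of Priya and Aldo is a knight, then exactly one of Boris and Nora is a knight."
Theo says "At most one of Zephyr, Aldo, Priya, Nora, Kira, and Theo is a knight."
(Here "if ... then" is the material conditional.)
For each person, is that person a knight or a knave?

Zephyr is a knave, Aldo is a knight, Priya is a knight, Boris is a knight, Nora is a knave, Kira is a knight, and Theo is a knave.

Zephyr is a knave, and the claim "Nora is the same type as Kira" is indeed false.
As a knight, Aldo's statement "exactly one of Kira and Nora is a knight" should be true; it is.
Priya is a knight; "Aldo is a knight" is true, as required.
Boris is a knight, so "Zephyr is a knave" must be true — and it is.
Nora is a knave, and the claim "Nora and Aldo are the same type" is indeed false.
Kira is a knight; "if exactly one of Priya and Aldo is a knight, then exactly one of Boris and Nora is a knight" is true, as required.
Since Theo is a knave, "at most one of Zephyr, Aldo, Priya, Nora, Kira, and Theo is a knight" needs to be false, which holds.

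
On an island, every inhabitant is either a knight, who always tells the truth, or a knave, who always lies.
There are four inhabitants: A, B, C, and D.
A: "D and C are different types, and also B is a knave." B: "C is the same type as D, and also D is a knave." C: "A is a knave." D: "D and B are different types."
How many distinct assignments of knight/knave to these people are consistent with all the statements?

2

Consistent assignments:
  A=knight, B=knave, C=knave, D=knight
  A=knave, B=knave, C=knight, D=knight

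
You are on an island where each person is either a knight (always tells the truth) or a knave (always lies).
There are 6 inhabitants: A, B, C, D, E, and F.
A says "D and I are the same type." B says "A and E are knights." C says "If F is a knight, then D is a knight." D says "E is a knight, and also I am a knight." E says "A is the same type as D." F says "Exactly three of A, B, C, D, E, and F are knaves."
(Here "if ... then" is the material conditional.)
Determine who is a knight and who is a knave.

A is a knight, B is a knight, C is a knight, D is a knight, E is a knight, and F is a knave.

A is a knight, so "D and I are the same type" must be true — and it is.
B is a knight; "A and E are knights" is true, as required.
Since C is a knight, "if F is a knight, then D is a knight" needs to be true, which holds.
D is a knight, and the claim "E is a knight, and also I am a knight" is indeed true.
E is a knight; "A is the same type as D" is true, as required.
F is a knave, and the claim "exactly three of A, B, C, D, E, and F are knaves" is indeed false.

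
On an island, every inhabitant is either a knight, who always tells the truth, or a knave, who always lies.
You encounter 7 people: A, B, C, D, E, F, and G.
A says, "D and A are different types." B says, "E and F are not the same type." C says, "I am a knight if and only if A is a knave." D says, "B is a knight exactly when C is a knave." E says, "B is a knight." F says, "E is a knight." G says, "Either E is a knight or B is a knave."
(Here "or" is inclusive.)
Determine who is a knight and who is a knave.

A is a knave, B is a knave, C is a knave, D is a knave, E is a knave, F is a knave, and G is a knight.

A is a knave, and the claim "D and A are different types" is indeed false.
B is a knave; "E and F are not the same type" is false, as required.
C is a knave, so "I am a knight if and only if A is a knave" must be false — and it is.
D is a knave, and the claim "B is a knight exactly when C is a knave" is indeed false.
E is a knave, so "B is a knight" must be false — and it is.
As a knave, F's statement "E is a knight" should be false; it is.
As a knight, G's statement "either E is a knight or B is a knave" should be True; it is.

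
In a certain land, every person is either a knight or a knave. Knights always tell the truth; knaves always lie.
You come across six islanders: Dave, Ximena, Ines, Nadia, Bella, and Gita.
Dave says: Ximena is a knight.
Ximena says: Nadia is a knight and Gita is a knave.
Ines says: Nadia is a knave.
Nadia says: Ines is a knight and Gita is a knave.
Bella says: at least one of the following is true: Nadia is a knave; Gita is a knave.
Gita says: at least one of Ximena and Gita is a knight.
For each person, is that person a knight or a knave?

Dave is a knave, Ximena is a knave, Ines is a knight, Nadia is a knave, Bella is a knight, and Gita is a knight.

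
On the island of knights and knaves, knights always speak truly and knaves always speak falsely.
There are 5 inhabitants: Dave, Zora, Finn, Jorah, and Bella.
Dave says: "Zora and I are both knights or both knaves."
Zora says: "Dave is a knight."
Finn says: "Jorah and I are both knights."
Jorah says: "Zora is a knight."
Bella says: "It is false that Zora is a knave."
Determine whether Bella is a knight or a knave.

Bella is a knight.

Consistent assignments: {Dave=knight, Zora=knight, Finn=knight, Jorah=knight, Bella=knight}; {Dave=knight, Zora=knight, Finn=knave, Jorah=knight, Bella=knight}
In every consistent assignment, Bella is a knight.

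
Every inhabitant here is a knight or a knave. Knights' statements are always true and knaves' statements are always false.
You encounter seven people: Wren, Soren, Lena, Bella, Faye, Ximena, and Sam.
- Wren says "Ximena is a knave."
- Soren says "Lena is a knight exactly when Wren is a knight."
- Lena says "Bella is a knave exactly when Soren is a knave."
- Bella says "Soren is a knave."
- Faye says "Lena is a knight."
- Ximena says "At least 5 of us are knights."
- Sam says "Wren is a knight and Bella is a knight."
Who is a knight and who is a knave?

Since Wren is a knight, "Ximena is a knave" needs to be true, which holds.
As a knave, Soren's statement "Lena is a knight exactly when Wren is a knight" should be false; it is.
Lena is a knave, so "Bella is a knave exactly when Soren is a knave" must be false — and it is.
Since Bella is a knight, "Soren is a knave" needs to be true, which holds.
Faye is a knave; "Lena is a knight" is false, as required.
Since Ximena is a knave, "at least 5 of us are knights" needs to be false, which holds.
As a knight, Sam's statement "Wren is a knight and Bella is a knight" should be true; it is.

Wren is a knight, Soren is a knave, Lena is a knave, Bella is a knight, Faye is a knave, Ximena is a knave, and Sam is a knight.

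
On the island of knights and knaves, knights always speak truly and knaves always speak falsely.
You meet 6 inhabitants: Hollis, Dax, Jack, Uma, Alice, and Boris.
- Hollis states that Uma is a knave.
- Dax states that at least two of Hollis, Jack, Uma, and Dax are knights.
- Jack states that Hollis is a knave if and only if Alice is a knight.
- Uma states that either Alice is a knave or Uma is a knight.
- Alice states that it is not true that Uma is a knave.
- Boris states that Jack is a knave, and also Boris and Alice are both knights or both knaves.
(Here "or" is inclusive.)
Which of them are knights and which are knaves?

Hollis is a knave, Dax is a knight, Jack is a knight, Uma is a knight, Alice is a knight, and Boris is a knave.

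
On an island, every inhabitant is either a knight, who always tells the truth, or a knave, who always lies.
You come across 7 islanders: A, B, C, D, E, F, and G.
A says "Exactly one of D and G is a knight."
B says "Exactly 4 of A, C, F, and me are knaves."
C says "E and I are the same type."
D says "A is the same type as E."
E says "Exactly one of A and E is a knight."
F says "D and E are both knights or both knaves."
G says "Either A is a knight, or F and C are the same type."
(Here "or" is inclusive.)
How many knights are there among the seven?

The unique consistent assignment is A=knave, B=knave, C=knight, D=knave, E=knight, F=knave, G=knave.
That has 2 knights.

2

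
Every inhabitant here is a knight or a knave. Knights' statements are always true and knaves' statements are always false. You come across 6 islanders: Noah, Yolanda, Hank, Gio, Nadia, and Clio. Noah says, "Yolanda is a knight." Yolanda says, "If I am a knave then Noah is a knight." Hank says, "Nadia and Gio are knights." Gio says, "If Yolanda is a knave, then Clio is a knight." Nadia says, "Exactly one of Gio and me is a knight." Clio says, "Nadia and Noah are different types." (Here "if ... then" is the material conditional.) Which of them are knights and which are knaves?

Noah (knave): "Yolanda is a knight" — False. ✓
Since Yolanda is a knave, "if I am a knave then Noah is a knight" needs to be False, which holds.
Hank is a knave, so "Nadia and Gio are knights" must be False — and it is.
Gio (knave): "if Yolanda is a knave, then Clio is a knight" — False. ✓
Nadia is a knave, so "exactly one of Gio and me is a knight" must be False — and it is.
Clio is a knave, and the claim "Nadia and Noah are different types" is indeed False.

Noah is a knave, Yolanda is a knave, Hank is a knave, Gio is a knave, Nadia is a knave, and Clio is a knave.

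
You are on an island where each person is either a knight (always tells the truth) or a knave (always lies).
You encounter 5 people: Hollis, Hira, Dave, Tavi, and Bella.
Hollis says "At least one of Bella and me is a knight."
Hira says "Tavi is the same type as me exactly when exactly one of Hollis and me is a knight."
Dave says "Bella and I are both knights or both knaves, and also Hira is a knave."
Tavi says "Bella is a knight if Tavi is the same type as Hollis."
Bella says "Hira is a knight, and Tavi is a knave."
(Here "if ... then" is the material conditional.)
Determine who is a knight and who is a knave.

Hollis is a knave; "at least one of Bella and me is a knight" is False, as required.
Hira is a knight; "Tavi is the same type as me exactly when exactly one of Hollis and me is a knight" is true, as required.
Dave is a knave; "Bella and I are both knights or both knaves, and also Hira is a knave" is False, as required.
Tavi is a knight, so "Bella is a knight if Tavi is the same type as Hollis" must be true — and it is.
Since Bella is a knave, "Hira is a knight, and Tavi is a knave" needs to be False, which holds.

Hollis is a knave, Hira is a knight, Dave is a knave, Tavi is a knight, and Bella is a knave.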